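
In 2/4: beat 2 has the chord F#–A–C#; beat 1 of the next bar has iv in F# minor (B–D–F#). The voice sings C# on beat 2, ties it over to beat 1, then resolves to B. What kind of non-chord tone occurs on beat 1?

Suspension.

The harmony at that moment is B minor triad (B, D, F#); C# is not a chord tone.
It is held over (the same pitch as the preceding C#) and left by step down to B.
Held over from the previous chord and resolving down by step — a suspension.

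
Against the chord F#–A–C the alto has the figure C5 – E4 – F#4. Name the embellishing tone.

The harmony at that moment is F# diminished triad (F#, A, C); E4 is not a chord tone.
It is approached by leap down from C5 and left by step up to F#4.
Leap in, step out — an appoggiatura.

E4 is an appoggiatura.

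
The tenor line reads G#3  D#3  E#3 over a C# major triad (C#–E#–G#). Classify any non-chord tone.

D#3 is an appoggiatura.

The harmony at that moment is C# major triad (C#, E#, G#); D#3 is not a chord tone.
It is approached by leap down from G#3 and left by step up to E#3.
Leap in, step out — an appoggiatura.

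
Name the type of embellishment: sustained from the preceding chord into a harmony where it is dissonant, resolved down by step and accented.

Suspension.

Approach: by preparation — the pitch is first a chord tone, then held (tied or repeated) while the harmony changes under it. Departure: down by step. Metric position: strong.
A prepared dissonance that resolves downward by step — a suspension. (The same figure resolving upward would be a retardation.)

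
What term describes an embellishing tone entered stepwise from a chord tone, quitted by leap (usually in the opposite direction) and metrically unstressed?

Approach: by step. Departure: by leap. Metric position: weak.
Step in, leap out, from a weak position — an escape tone (échappée). (It is the mirror image of the appoggiatura, which leaps in and steps out on a strong beat.)

Escape tone.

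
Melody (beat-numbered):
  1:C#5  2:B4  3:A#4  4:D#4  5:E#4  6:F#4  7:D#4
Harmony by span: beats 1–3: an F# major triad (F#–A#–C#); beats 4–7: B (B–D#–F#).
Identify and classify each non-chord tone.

B4 (beat 2) — passing tone; E#4 (beat 5) — passing tone.

The harmony at that moment is F# major triad (F#, A#, C#); B4 is not a chord tone.
It is approached by step down from C#5 and left by step down to A#4.
Step in, step out in the same direction — a passing tone.
The harmony at that moment is B major triad (B, D#, F#); E#4 is not a chord tone.
It is approached by step up from D#4 and left by step up to F#4.
Step in, step out in the same direction — a passing tone.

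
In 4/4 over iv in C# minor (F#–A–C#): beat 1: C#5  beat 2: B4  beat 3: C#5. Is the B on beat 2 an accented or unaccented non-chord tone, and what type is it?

The harmony at that moment is F# minor triad (F#, A, C#); B4 is not a chord tone.
It is approached by step down from C#5 and left by step up to C#5.
Step away and step back to the same note — a neighbor tone (lower neighbor).
It falls on a weak beat, so it is unaccented.

Unaccented neighbor tone.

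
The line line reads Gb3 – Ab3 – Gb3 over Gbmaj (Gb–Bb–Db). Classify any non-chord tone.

Ab3 is a neighbor tone.

The harmony at that moment is Gb major triad (Gb, Bb, Db); Ab3 is not a chord tone.
It is approached by step up from Gb3 and left by step down to Gb3.
Step away and step back to the same note — a neighbor tone (upper neighbor).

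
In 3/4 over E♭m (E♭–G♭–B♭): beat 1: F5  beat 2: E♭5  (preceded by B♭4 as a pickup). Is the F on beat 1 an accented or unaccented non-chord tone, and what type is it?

The harmony at that moment is E♭ minor triad (E♭, G♭, B♭); F5 is not a chord tone.
It is approached by leap up from B♭4 and left by step down to E♭5.
Leap in, step out — an appoggiatura.
It falls on the downbeat, so it is accented.

Accented appoggiatura.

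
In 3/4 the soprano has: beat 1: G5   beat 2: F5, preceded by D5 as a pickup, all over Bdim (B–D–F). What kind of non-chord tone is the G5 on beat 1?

Appoggiatura.

The harmony at that moment is B diminished triad (B, D, F); G5 is not a chord tone.
It is approached by leap up from D5 and left by step down to F5.
Leap in, step out, metrically accented — an appoggiatura.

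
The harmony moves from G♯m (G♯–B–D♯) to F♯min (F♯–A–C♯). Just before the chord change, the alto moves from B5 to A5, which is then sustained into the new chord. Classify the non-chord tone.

The harmony at that moment is G♯ minor triad (G♯, B, D♯); A5 is not a chord tone.
It is approached by step down from B5 and then sustained as the same pitch into the next harmony.
Arriving early and becoming a chord tone when the harmony changes — an anticipation.

A5 is an anticipation.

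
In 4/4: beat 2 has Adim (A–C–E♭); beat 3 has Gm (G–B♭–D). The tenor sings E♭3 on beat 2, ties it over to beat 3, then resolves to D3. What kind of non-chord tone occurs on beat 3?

The harmony at that moment is G minor triad (G, B♭, D); E♭3 is not a chord tone.
It is held over (the same pitch as the preceding E♭3) and left by step down to D3.
Held over from the previous chord and resolving down by step — a suspension.

Suspension.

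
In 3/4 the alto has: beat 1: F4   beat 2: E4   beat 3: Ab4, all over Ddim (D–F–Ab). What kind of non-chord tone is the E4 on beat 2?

Escape tone.

The harmony at that moment is D diminished triad (D, F, Ab); E4 is not a chord tone.
It is approached by step down from F4 and left by leap up to Ab4.
Step in, leap out, on a weak beat — an escape tone.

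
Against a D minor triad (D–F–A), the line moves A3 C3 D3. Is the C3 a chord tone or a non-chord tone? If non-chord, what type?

Non-chord tone — an appoggiatura.

The harmony at that moment is D minor triad (D, F, A); C3 is not a chord tone.
It is approached by leap down from A3 and left by step up to D3.
Leap in, step out — an appoggiatura.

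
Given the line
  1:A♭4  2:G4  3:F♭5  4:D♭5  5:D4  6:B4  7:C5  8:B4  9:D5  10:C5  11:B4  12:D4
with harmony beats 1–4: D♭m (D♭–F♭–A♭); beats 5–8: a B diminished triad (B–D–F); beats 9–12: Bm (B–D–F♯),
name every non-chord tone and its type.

The harmony at that moment is D♭ minor triad (D♭, F♭, A♭); G4 is not a chord tone.
It is approached by step down from A♭4 and left by leap up to F♭5.
Step in, leap out — an escape tone.
The harmony at that moment is B diminished triad (B, D, F); C5 is not a chord tone.
It is approached by step up from B4 and left by step down to B4.
Step away and step back to the same note — a neighbor tone (upper neighbor).
The harmony at that moment is B minor triad (B, D, F♯); C5 is not a chord tone.
It is approached by step down from D5 and left by step down to B4.
Step in, step out in the same direction — a passing tone.

G4 (beat 2) — escape tone; C5 (beat 7) — neighbor tone; C5 (beat 10) — passing tone.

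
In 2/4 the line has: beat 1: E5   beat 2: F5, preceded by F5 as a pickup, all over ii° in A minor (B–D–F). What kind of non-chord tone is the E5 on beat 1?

Lower neighbor tone.

The harmony at that moment is B diminished triad (B, D, F); E5 is not a chord tone.
It is approached by step down from F5 and left by step up to F5.
Step away and step back to the same note — a neighbor tone (lower neighbor).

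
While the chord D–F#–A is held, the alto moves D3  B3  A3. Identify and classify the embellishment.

The harmony at that moment is D major triad (D, F#, A); B3 is not a chord tone.
It is approached by leap up from D3 and left by step down to A3.
Leap in, step out — an appoggiatura.

B3 is an appoggiatura.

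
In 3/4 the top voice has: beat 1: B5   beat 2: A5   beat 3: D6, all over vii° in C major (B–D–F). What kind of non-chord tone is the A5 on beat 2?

Escape tone.

The harmony at that moment is B diminished triad (B, D, F); A5 is not a chord tone.
It is approached by step down from B5 and left by leap up to D6.
Step in, leap out, on a weak beat — an escape tone.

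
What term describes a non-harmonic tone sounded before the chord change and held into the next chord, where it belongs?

Anticipation.

Approach: ahead of the chord change (typically by step), so it is dissonant against the current harmony. Departure: none — the same pitch is restated or held and is a chord tone of the new harmony.
Dissonant first, consonant once the harmony catches up: the note simply arrives early — an anticipation. (The reverse timing, consonant first and dissonant after the change, would be a suspension or retardation.)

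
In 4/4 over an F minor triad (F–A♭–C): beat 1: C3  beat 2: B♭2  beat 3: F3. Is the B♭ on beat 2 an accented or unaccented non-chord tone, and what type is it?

The harmony at that moment is F minor triad (F, A♭, C); B♭2 is not a chord tone.
It is approached by step down from C3 and left by leap up to F3.
Step in, leap out — an escape tone.
It falls on a weak beat, so it is unaccented.

Unaccented escape tone.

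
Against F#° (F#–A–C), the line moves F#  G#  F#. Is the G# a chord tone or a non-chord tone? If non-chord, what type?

The harmony at that moment is F# diminished triad (F#, A, C); G# is not a chord tone.
It is approached by step up from F# and left by step down to F#.
Step away and step back to the same note — a neighbor tone (upper neighbor).

Non-chord tone — a neighbor tone.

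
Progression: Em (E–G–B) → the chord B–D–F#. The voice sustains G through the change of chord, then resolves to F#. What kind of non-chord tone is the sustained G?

The harmony at that moment is B minor triad (B, D, F#); G is not a chord tone.
It is held over (the same pitch as the preceding G) and left by step down to F#.
Held over from the previous chord and resolving down by step — a suspension.

G is a suspension.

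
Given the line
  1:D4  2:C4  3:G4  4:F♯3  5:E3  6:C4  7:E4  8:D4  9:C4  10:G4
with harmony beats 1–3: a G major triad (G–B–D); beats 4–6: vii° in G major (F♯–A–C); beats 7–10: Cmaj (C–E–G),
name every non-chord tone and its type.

The harmony at that moment is G major triad (G, B, D); C4 is not a chord tone.
It is approached by step down from D4 and left by leap up to G4.
Step in, leap out — an escape tone.
The harmony at that moment is F♯ diminished triad (F♯, A, C); E3 is not a chord tone.
It is approached by step down from F♯3 and left by leap up to C4.
Step in, leap out — an escape tone.
The harmony at that moment is C major triad (C, E, G); D4 is not a chord tone.
It is approached by step down from E4 and left by step down to C4.
Step in, step out in the same direction — a passing tone.

C4 (beat 2) — escape tone; E3 (beat 5) — escape tone; D4 (beat 8) — passing tone.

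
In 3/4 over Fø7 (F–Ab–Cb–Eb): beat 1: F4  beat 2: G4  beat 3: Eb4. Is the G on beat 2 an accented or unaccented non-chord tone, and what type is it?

The harmony at that moment is F half-diminished seventh chord (F, Ab, Cb, Eb); G4 is not a chord tone.
It is approached by step up from F4 and left by leap down to Eb4.
Step in, leap out — an escape tone.
It falls on a weak beat, so it is unaccented.

Unaccented escape tone.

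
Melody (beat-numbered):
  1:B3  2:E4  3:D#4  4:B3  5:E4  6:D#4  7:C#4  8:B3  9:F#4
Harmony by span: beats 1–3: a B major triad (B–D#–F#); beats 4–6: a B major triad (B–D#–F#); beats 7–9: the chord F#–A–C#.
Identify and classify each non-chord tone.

The harmony at that moment is B major triad (B, D#, F#); E4 is not a chord tone.
It is approached by leap up from B3 and left by step down to D#4.
Leap in, step out — an appoggiatura.
The harmony at that moment is B major triad (B, D#, F#); E4 is not a chord tone.
It is approached by leap up from B3 and left by step down to D#4.
Leap in, step out — an appoggiatura.
The harmony at that moment is F# minor triad (F#, A, C#); B3 is not a chord tone.
It is approached by step down from C#4 and left by leap up to F#4.
Step in, leap out — an escape tone.

E4 (beat 2) — appoggiatura; E4 (beat 5) — appoggiatura; B3 (beat 8) — escape tone.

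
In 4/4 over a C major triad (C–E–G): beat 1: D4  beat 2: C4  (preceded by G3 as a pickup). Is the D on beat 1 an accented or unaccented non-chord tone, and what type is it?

The harmony at that moment is C major triad (C, E, G); D4 is not a chord tone.
It is approached by leap up from G3 and left by step down to C4.
Leap in, step out — an appoggiatura.
It falls on the downbeat, so it is accented.

Accented appoggiatura.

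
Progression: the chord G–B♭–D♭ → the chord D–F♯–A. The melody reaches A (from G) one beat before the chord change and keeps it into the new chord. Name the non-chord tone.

The harmony at that moment is G diminished triad (G, B♭, D♭); A is not a chord tone.
It is approached by step up from G and then sustained as the same pitch into the next harmony.
Arriving early and becoming a chord tone when the harmony changes — an anticipation.

A is an anticipation.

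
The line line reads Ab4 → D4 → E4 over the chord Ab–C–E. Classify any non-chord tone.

D4 is an appoggiatura.

The harmony at that moment is Ab augmented triad (Ab, C, E); D4 is not a chord tone.
It is approached by leap down from Ab4 and left by step up to E4.
Leap in, step out — an appoggiatura.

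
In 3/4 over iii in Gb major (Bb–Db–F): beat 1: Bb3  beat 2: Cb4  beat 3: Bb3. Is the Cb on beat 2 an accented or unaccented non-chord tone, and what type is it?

The harmony at that moment is Bb minor triad (Bb, Db, F); Cb4 is not a chord tone.
It is approached by step up from Bb3 and left by step down to Bb3.
Step away and step back to the same note — a neighbor tone (upper neighbor).
It falls on a weak beat, so it is unaccented.

Unaccented neighbor tone.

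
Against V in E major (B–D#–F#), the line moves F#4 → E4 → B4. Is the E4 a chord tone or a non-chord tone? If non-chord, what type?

The harmony at that moment is B major triad (B, D#, F#); E4 is not a chord tone.
It is approached by step down from F#4 and left by leap up to B4.
Step in, leap out — an escape tone.

Non-chord tone — an escape tone.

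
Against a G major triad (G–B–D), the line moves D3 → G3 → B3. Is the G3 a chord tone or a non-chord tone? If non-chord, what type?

Chord tone (the root of G major triad).

G major triad contains G, B, D; G is the root, so it is a chord tone.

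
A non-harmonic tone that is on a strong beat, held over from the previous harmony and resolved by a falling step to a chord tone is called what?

Suspension.

Approach: by preparation — the pitch is first a chord tone, then held (tied or repeated) while the harmony changes under it. Departure: down by step. Metric position: strong.
A prepared dissonance that resolves downward by step — a suspension. (The same figure resolving upward would be a retardation.)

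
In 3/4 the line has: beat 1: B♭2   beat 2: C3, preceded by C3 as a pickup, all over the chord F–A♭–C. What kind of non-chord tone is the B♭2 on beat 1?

The harmony at that moment is F minor triad (F, A♭, C); B♭2 is not a chord tone.
It is approached by step down from C3 and left by step up to C3.
Step away and step back to the same note — a neighbor tone (lower neighbor).

Lower neighbor tone.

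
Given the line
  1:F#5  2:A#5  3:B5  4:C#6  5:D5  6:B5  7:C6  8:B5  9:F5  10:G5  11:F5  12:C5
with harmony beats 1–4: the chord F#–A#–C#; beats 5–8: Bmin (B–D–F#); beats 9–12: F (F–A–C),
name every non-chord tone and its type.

B5 (beat 3) — passing tone; C6 (beat 7) — neighbor tone; G5 (beat 10) — neighbor tone.

The harmony at that moment is F# major triad (F#, A#, C#); B5 is not a chord tone.
It is approached by step up from A#5 and left by step up to C#6.
Step in, step out in the same direction — a passing tone.
The harmony at that moment is B minor triad (B, D, F#); C6 is not a chord tone.
It is approached by step up from B5 and left by step down to B5.
Step away and step back to the same note — a neighbor tone (upper neighbor).
The harmony at that moment is F major triad (F, A, C); G5 is not a chord tone.
It is approached by step up from F5 and left by step down to F5.
Step away and step back to the same note — a neighbor tone (upper neighbor).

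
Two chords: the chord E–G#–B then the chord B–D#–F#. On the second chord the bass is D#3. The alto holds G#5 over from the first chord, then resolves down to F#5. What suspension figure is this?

4–3 suspension.

At the second chord the bass is D#3. The suspended G#5 lies a fourth above the bass; after resolving down by step to F#5, the interval above the bass becomes a third.
Suspension figures are named by those two intervals: 4–3.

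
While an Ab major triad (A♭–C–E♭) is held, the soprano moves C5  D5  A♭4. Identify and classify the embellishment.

The harmony at that moment is A♭ major triad (A♭, C, E♭); D5 is not a chord tone.
It is approached by step up from C5 and left by leap down to A♭4.
Step in, leap out — an escape tone.

D5 is an escape tone.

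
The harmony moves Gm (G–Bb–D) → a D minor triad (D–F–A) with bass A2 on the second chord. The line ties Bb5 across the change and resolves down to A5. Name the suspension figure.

9–8 suspension.

At the second chord the bass is A2. The suspended Bb5 lies a ninth above the bass; after resolving down by step to A5, the interval above the bass becomes an octave.
Suspension figures are named by those two intervals: 9–8.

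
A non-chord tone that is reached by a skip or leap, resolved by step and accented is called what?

Approach: by leap. Departure: by step. Metric position: strong.
Leap in, step out, in a metrically strong position — an appoggiatura. (It is the mirror image of the escape tone, which steps in and leaps out from a weak position.)

Appoggiatura.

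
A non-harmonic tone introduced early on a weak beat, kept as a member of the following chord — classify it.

Anticipation.

Approach: ahead of the chord change (typically by step), so it is dissonant against the current harmony. Departure: none — the same pitch is restated or held and is a chord tone of the new harmony.
Dissonant first, consonant once the harmony catches up: the note simply arrives early — an anticipation. (The reverse timing, consonant first and dissonant after the change, would be a suspension or retardation.)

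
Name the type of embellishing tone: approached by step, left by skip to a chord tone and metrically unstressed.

Escape tone.

Approach: by step. Departure: by leap. Metric position: weak.
Step in, leap out, from a weak position — an escape tone (échappée). (It is the mirror image of the appoggiatura, which leaps in and steps out on a strong beat.)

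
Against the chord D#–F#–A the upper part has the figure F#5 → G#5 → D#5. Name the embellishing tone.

The harmony at that moment is D# diminished triad (D#, F#, A); G#5 is not a chord tone.
It is approached by step up from F#5 and left by leap down to D#5.
Step in, leap out — an escape tone.

G#5 is an escape tone.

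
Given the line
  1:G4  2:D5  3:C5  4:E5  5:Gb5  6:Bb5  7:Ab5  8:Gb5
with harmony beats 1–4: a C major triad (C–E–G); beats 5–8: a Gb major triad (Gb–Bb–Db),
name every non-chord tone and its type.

D5 (beat 2) — appoggiatura; Ab5 (beat 7) — passing tone.

The harmony at that moment is C major triad (C, E, G); D5 is not a chord tone.
It is approached by leap up from G4 and left by step down to C5.
Leap in, step out — an appoggiatura.
The harmony at that moment is Gb major triad (Gb, Bb, Db); Ab5 is not a chord tone.
It is approached by step down from Bb5 and left by step down to Gb5.
Step in, step out in the same direction — a passing tone.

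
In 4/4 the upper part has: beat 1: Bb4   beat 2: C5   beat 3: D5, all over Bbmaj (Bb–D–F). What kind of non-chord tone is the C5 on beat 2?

Passing tone.

The harmony at that moment is Bb major triad (Bb, D, F); C5 is not a chord tone.
It is approached by step up from Bb4 and left by step up to D5.
Step in, step out in the same direction — a passing tone.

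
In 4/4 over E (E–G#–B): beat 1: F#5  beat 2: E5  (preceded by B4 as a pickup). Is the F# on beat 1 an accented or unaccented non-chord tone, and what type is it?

Accented appoggiatura.

The harmony at that moment is E major triad (E, G#, B); F#5 is not a chord tone.
It is approached by leap up from B4 and left by step down to E5.
Leap in, step out — an appoggiatura.
It falls on the downbeat, so it is accented.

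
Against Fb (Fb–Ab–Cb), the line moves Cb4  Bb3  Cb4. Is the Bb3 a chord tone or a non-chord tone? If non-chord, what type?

The harmony at that moment is Fb major triad (Fb, Ab, Cb); Bb3 is not a chord tone.
It is approached by step down from Cb4 and left by step up to Cb4.
Step away and step back to the same note — a neighbor tone (lower neighbor).

Non-chord tone — a neighbor tone.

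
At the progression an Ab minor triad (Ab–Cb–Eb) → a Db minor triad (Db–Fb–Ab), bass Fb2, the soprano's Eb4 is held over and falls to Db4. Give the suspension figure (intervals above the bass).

7–6 suspension.

At the second chord the bass is Fb2. The suspended Eb4 lies a seventh above the bass; after resolving down by step to Db4, the interval above the bass becomes a sixth.
Suspension figures are named by those two intervals: 7–6.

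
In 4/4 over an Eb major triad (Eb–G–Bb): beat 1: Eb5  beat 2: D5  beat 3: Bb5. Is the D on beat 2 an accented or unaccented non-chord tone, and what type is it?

Unaccented escape tone.

The harmony at that moment is Eb major triad (Eb, G, Bb); D5 is not a chord tone.
It is approached by step down from Eb5 and left by leap up to Bb5.
Step in, leap out — an escape tone.
It falls on a weak beat, so it is unaccented.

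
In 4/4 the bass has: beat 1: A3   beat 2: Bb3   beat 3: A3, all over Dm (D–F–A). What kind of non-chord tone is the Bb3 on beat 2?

Upper neighbor tone.

The harmony at that moment is D minor triad (D, F, A); Bb3 is not a chord tone.
It is approached by step up from A3 and left by step down to A3.
Step away and step back to the same note — a neighbor tone (upper neighbor).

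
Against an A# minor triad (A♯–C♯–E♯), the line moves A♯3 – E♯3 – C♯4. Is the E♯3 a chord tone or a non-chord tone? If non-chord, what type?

A# minor triad contains A♯, C♯, E♯; E♯ is the fifth, so it is a chord tone.

Chord tone (the fifth of A# minor triad).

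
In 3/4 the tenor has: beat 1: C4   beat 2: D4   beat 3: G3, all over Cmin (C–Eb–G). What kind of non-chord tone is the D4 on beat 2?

The harmony at that moment is C minor triad (C, Eb, G); D4 is not a chord tone.
It is approached by step up from C4 and left by leap down to G3.
Step in, leap out, on a weak beat — an escape tone.

Escape tone.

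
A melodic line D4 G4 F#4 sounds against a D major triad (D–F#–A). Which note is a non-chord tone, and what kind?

The harmony at that moment is D major triad (D, F#, A); G4 is not a chord tone.
It is approached by leap up from D4 and left by step down to F#4.
Leap in, step out — an appoggiatura.

G4 is an appoggiatura.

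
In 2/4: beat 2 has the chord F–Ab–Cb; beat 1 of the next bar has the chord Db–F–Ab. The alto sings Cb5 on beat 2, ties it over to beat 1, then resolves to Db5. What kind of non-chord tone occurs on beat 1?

Retardation.

The harmony at that moment is Db major triad (Db, F, Ab); Cb5 is not a chord tone.
It is held over (the same pitch as the preceding Cb5) and left by step up to Db5.
Held over from the previous chord and resolving up by step — a retardation.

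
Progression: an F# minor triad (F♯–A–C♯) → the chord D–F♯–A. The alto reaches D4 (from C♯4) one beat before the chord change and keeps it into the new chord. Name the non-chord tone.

D4 is an anticipation.

The harmony at that moment is F♯ minor triad (F♯, A, C♯); D4 is not a chord tone.
It is approached by step up from C♯4 and then sustained as the same pitch into the next harmony.
Arriving early and becoming a chord tone when the harmony changes — an anticipation.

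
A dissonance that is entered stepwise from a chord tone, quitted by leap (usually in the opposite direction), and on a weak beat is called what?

Approach: by step. Departure: by leap. Metric position: weak.
Step in, leap out, from a weak position — an escape tone (échappée). (It is the mirror image of the appoggiatura, which leaps in and steps out on a strong beat.)

Escape tone.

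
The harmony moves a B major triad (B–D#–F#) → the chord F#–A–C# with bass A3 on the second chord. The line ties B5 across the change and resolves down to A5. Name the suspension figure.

At the second chord the bass is A3. The suspended B5 lies a ninth above the bass; after resolving down by step to A5, the interval above the bass becomes an octave.
Suspension figures are named by those two intervals: 9–8.

9–8 suspension.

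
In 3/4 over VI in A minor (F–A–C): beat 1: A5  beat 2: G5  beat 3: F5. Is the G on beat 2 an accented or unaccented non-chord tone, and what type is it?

The harmony at that moment is F major triad (F, A, C); G5 is not a chord tone.
It is approached by step down from A5 and left by step down to F5.
Step in, step out in the same direction — a passing tone.
It falls on a weak beat, so it is unaccented.

Unaccented passing tone.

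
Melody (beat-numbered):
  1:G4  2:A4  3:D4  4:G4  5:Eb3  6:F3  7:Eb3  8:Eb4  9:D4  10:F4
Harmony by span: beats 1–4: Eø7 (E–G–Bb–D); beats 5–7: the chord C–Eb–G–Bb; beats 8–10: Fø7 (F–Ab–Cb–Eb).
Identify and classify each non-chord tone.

A4 (beat 2) — escape tone; F3 (beat 6) — neighbor tone; D4 (beat 9) — escape tone.

The harmony at that moment is E half-diminished seventh chord (E, G, Bb, D); A4 is not a chord tone.
It is approached by step up from G4 and left by leap down to D4.
Step in, leap out — an escape tone.
The harmony at that moment is C minor seventh chord (C, Eb, G, Bb); F3 is not a chord tone.
It is approached by step up from Eb3 and left by step down to Eb3.
Step away and step back to the same note — a neighbor tone (upper neighbor).
The harmony at that moment is F half-diminished seventh chord (F, Ab, Cb, Eb); D4 is not a chord tone.
It is approached by step down from Eb4 and left by leap up to F4.
Step in, leap out — an escape tone.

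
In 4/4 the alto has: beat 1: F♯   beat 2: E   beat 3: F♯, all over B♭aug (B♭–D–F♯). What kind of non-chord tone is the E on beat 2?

Lower neighbor tone.

The harmony at that moment is B♭ augmented triad (B♭, D, F♯); E is not a chord tone.
It is approached by step down from F♯ and left by step up to F♯.
Step away and step back to the same note — a neighbor tone (lower neighbor).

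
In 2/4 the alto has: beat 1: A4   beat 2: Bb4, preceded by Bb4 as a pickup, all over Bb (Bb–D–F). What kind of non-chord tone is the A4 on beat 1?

The harmony at that moment is Bb major triad (Bb, D, F); A4 is not a chord tone.
It is approached by step down from Bb4 and left by step up to Bb4.
Step away and step back to the same note — a neighbor tone (lower neighbor).

Lower neighbor tone.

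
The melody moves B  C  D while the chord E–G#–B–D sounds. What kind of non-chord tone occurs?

C is a passing tone.

The harmony at that moment is E dominant seventh chord (E, G#, B, D); C is not a chord tone.
It is approached by step up from B and left by step up to D.
Step in, step out in the same direction — a passing tone.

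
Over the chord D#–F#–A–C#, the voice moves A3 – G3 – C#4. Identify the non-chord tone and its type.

The harmony at that moment is D# half-diminished seventh chord (D#, F#, A, C#); G3 is not a chord tone.
It is approached by step down from A3 and left by leap up to C#4.
Step in, leap out — an escape tone.

G3 is an escape tone.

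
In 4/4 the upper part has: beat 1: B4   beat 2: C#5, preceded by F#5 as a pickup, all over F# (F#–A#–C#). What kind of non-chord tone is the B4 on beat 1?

Appoggiatura.

The harmony at that moment is F# major triad (F#, A#, C#); B4 is not a chord tone.
It is approached by leap down from F#5 and left by step up to C#5.
Leap in, step out, metrically accented — an appoggiatura.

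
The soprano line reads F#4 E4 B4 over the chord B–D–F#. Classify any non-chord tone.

E4 is an escape tone.

The harmony at that moment is B minor triad (B, D, F#); E4 is not a chord tone.
It is approached by step down from F#4 and left by leap up to B4.
Step in, leap out — an escape tone.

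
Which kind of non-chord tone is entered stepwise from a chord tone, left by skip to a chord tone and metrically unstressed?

Approach: by step. Departure: by leap. Metric position: weak.
Step in, leap out, from a weak position — an escape tone (échappée). (It is the mirror image of the appoggiatura, which leaps in and steps out on a strong beat.)

Escape tone.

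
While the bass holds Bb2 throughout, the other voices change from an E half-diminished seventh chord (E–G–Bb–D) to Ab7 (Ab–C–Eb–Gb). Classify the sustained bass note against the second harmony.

The harmony at that moment is Ab dominant seventh chord (Ab, C, Eb, Gb); Bb2 is not a chord tone.
It is held over (the same pitch as the preceding Bb2) and then sustained as the same pitch into the next harmony.
Sustained through a change of harmony — a pedal tone.

Pedal tone (pedal point).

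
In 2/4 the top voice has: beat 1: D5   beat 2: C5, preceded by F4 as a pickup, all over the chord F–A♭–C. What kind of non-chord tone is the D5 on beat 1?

Appoggiatura.

The harmony at that moment is F minor triad (F, A♭, C); D5 is not a chord tone.
It is approached by leap up from F4 and left by step down to C5.
Leap in, step out, metrically accented — an appoggiatura.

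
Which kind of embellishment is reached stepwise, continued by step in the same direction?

Passing tone.

Approach: by step. Departure: by step, continuing in the same direction.
Stepwise on both sides with no change of direction means the note fills in the space between two different chord tones — a passing tone. (Had it turned back to its starting note it would be a neighbor tone instead.)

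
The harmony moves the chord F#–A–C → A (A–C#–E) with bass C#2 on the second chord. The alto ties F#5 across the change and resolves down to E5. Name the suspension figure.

At the second chord the bass is C#2. The suspended F#5 lies a fourth above the bass; after resolving down by step to E5, the interval above the bass becomes a third.
Suspension figures are named by those two intervals: 4–3.

4–3 suspension.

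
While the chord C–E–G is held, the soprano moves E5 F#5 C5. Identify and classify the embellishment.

F#5 is an escape tone.

The harmony at that moment is C major triad (C, E, G); F#5 is not a chord tone.
It is approached by step up from E5 and left by leap down to C5.
Step in, leap out — an escape tone.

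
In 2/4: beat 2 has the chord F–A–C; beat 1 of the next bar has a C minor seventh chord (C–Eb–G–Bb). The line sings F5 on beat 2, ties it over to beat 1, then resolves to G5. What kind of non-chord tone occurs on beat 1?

The harmony at that moment is C minor seventh chord (C, Eb, G, Bb); F5 is not a chord tone.
It is held over (the same pitch as the preceding F5) and left by step up to G5.
Held over from the previous chord and resolving up by step — a retardation.

Retardation.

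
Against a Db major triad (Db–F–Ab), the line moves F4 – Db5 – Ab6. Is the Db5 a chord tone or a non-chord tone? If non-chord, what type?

Chord tone (the root of Db major triad).

Db major triad contains Db, F, Ab; Db is the root, so it is a chord tone.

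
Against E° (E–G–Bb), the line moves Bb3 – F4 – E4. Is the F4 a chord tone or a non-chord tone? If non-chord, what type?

The harmony at that moment is E diminished triad (E, G, Bb); F4 is not a chord tone.
It is approached by leap up from Bb3 and left by step down to E4.
Leap in, step out — an appoggiatura.

Non-chord tone — an appoggiatura.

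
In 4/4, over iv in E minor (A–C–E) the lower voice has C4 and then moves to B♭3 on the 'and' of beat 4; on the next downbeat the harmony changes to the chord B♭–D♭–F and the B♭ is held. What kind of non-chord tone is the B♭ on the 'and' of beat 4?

The harmony at that moment is A minor triad (A, C, E); B♭3 is not a chord tone.
It is approached by step down from C4 and then sustained as the same pitch into the next harmony.
Arriving early and becoming a chord tone when the harmony changes — an anticipation.

Anticipation.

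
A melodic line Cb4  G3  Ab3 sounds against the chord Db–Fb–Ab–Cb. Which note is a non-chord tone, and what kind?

G3 is an appoggiatura.

The harmony at that moment is Db minor seventh chord (Db, Fb, Ab, Cb); G3 is not a chord tone.
It is approached by leap down from Cb4 and left by step up to Ab3.
Leap in, step out — an appoggiatura.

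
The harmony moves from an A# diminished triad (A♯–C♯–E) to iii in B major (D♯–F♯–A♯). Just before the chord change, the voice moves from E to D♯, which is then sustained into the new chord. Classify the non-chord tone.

The harmony at that moment is A♯ diminished triad (A♯, C♯, E); D♯ is not a chord tone.
It is approached by step down from E and then sustained as the same pitch into the next harmony.
Arriving early and becoming a chord tone when the harmony changes — an anticipation.

D♯ is an anticipation.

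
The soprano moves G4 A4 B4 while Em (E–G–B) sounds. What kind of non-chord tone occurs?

The harmony at that moment is E minor triad (E, G, B); A4 is not a chord tone.
It is approached by step up from G4 and left by step up to B4.
Step in, step out in the same direction — a passing tone.

A4 is a passing tone.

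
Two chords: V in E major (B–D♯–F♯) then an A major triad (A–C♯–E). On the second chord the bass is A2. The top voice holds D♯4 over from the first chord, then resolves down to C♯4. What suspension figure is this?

4–3 suspension.

At the second chord the bass is A2. The suspended D♯4 lies a fourth above the bass; after resolving down by step to C♯4, the interval above the bass becomes a third.
Suspension figures are named by those two intervals: 4–3.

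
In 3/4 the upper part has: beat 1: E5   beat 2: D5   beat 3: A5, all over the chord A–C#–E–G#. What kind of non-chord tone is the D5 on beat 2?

Escape tone.

The harmony at that moment is A major seventh chord (A, C#, E, G#); D5 is not a chord tone.
It is approached by step down from E5 and left by leap up to A5.
Step in, leap out, on a weak beat — an escape tone.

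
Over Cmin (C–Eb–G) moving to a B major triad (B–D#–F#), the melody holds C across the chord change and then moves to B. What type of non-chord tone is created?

C is a suspension.

The harmony at that moment is B major triad (B, D#, F#); C is not a chord tone.
It is held over (the same pitch as the preceding C) and left by step down to B.
Held over from the previous chord and resolving down by step — a suspension.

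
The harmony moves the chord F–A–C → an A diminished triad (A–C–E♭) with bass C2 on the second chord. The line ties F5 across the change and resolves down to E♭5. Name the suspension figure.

At the second chord the bass is C2. The suspended F5 lies a fourth above the bass; after resolving down by step to E♭5, the interval above the bass becomes a third.
Suspension figures are named by those two intervals: 4–3.

4–3 suspension.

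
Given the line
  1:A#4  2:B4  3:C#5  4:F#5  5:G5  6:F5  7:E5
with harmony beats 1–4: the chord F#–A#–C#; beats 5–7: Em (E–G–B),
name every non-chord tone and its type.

The harmony at that moment is F# major triad (F#, A#, C#); B4 is not a chord tone.
It is approached by step up from A#4 and left by step up to C#5.
Step in, step out in the same direction — a passing tone.
The harmony at that moment is E minor triad (E, G, B); F5 is not a chord tone.
It is approached by step down from G5 and left by step down to E5.
Step in, step out in the same direction — a passing tone.

B4 (beat 2) — passing tone; F5 (beat 6) — passing tone.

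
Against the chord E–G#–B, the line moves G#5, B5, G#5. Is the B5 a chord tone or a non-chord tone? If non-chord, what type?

Chord tone (the fifth of E major triad).

E major triad contains E, G#, B; B is the fifth, so it is a chord tone.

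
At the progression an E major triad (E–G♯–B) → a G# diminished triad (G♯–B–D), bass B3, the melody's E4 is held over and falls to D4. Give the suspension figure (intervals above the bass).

At the second chord the bass is B3. The suspended E4 lies a fourth above the bass; after resolving down by step to D4, the interval above the bass becomes a third.
Suspension figures are named by those two intervals: 4–3.

4–3 suspension.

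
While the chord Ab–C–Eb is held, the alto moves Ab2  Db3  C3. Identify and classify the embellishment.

Db3 is an appoggiatura.

The harmony at that moment is Ab major triad (Ab, C, Eb); Db3 is not a chord tone.
It is approached by leap up from Ab2 and left by step down to C3.
Leap in, step out — an appoggiatura.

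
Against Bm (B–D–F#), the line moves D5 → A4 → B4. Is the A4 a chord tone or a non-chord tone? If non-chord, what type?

Non-chord tone — an appoggiatura.

The harmony at that moment is B minor triad (B, D, F#); A4 is not a chord tone.
It is approached by leap down from D5 and left by step up to B4.
Leap in, step out — an appoggiatura.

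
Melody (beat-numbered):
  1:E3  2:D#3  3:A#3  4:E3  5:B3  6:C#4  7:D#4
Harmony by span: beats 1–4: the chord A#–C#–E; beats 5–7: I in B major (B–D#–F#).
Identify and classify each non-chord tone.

D#3 (beat 2) — escape tone; C#4 (beat 6) — passing tone.

The harmony at that moment is A# diminished triad (A#, C#, E); D#3 is not a chord tone.
It is approached by step down from E3 and left by leap up to A#3.
Step in, leap out — an escape tone.
The harmony at that moment is B major triad (B, D#, F#); C#4 is not a chord tone.
It is approached by step up from B3 and left by step up to D#4.
Step in, step out in the same direction — a passing tone.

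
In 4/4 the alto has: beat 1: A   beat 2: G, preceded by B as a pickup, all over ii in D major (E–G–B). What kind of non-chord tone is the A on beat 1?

The harmony at that moment is E minor triad (E, G, B); A is not a chord tone.
It is approached by step down from B and left by step down to G.
Step in, step out in the same direction — a passing tone.

Passing tone.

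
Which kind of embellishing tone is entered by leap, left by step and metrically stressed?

Appoggiatura.

Approach: by leap. Departure: by step. Metric position: strong.
Leap in, step out, in a metrically strong position — an appoggiatura. (It is the mirror image of the escape tone, which steps in and leaps out from a weak position.)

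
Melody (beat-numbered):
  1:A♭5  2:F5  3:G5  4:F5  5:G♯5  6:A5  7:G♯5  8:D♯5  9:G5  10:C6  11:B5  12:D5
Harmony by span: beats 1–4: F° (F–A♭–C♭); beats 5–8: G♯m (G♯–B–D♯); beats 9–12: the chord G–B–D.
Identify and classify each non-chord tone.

G5 (beat 3) — neighbor tone; A5 (beat 6) — neighbor tone; C6 (beat 10) — appoggiatura.

The harmony at that moment is F diminished triad (F, A♭, C♭); G5 is not a chord tone.
It is approached by step up from F5 and left by step down to F5.
Step away and step back to the same note — a neighbor tone (upper neighbor).
The harmony at that moment is G♯ minor triad (G♯, B, D♯); A5 is not a chord tone.
It is approached by step up from G♯5 and left by step down to G♯5.
Step away and step back to the same note — a neighbor tone (upper neighbor).
The harmony at that moment is G major triad (G, B, D); C6 is not a chord tone.
It is approached by leap up from G5 and left by step down to B5.
Leap in, step out — an appoggiatura.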